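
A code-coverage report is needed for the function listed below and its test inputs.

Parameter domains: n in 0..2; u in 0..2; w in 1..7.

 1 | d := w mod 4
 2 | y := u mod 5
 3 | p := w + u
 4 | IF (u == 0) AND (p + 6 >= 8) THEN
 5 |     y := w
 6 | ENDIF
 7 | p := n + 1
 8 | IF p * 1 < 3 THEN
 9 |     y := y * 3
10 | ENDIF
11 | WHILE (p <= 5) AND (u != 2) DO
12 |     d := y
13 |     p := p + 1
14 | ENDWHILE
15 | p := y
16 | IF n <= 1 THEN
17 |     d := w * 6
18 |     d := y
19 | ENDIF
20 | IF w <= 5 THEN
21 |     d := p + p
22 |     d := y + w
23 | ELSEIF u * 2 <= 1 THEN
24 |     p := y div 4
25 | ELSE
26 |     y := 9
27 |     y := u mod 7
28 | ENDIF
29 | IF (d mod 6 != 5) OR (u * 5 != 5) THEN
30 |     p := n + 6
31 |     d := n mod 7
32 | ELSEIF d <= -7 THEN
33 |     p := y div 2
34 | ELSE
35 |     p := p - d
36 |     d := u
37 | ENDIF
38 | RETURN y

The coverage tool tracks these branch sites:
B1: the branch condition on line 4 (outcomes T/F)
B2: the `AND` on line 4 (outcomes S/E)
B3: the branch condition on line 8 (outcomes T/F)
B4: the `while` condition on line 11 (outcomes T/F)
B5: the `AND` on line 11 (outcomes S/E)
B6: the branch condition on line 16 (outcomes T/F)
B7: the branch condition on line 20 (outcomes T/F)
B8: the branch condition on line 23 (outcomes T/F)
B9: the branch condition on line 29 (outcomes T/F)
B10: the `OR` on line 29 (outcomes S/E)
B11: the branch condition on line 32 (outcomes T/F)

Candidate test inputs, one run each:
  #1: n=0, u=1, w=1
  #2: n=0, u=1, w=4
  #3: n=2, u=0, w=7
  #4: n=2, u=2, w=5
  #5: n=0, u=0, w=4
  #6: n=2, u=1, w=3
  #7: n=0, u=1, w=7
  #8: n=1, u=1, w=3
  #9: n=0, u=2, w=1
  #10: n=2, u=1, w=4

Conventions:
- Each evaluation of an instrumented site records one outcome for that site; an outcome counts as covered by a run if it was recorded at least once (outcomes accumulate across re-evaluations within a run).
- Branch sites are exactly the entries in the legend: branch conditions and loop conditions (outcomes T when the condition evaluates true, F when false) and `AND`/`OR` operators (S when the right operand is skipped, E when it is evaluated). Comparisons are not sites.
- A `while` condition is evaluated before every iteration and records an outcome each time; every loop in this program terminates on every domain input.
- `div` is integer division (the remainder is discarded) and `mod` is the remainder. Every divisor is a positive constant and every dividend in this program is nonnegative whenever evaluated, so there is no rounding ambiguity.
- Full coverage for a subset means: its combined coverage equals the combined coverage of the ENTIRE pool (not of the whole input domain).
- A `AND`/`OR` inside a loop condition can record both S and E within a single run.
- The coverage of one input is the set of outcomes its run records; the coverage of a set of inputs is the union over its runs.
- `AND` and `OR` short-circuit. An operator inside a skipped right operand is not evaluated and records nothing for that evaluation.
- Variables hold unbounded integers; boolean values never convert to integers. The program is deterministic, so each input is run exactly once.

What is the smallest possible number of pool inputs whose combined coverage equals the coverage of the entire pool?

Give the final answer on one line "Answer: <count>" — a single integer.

input #1 (n=0, u=1, w=1): events B2->S, B1->F, B3->T, B5->E, B4->T, B5->E, B4->T, B5->E, B4->T, B5->E, B4->T, B5->E, B4->T, B5->S, ...; covers B1=F, B2=S, B3=T, B4=T, B4=F, B5=S, B5=E, B6=T, B7=T, B9=T, B10=S
input #2 (n=0, u=1, w=4): events B2->S, B1->F, B3->T, B5->E, B4->T, B5->E, B4->T, B5->E, B4->T, B5->E, B4->T, B5->E, B4->T, B5->S, ...; covers B1=F, B2=S, B3=T, B4=T, B4=F, B5=S, B5=E, B6=T, B7=T, B9=T, B10=S
input #3 (n=2, u=0, w=7): events B2->E, B1->T, B3->F, B5->E, B4->T, B5->E, B4->T, B5->E, B4->T, B5->S, B4->F, B6->F, B7->F, B8->T, ...; covers B1=T, B2=E, B3=F, B4=T, B4=F, B5=S, B5=E, B6=F, B7=F, B8=T, B9=T, B10=S
input #4 (n=2, u=2, w=5): events B2->S, B1->F, B3->F, B5->E, B4->F, B6->F, B7->T, B10->S, B9->T; covers B1=F, B2=S, B3=F, B4=F, B5=E, B6=F, B7=T, B9=T, B10=S
input #5 (n=0, u=0, w=4): events B2->E, B1->T, B3->T, B5->E, B4->T, B5->E, B4->T, B5->E, B4->T, B5->E, B4->T, B5->E, B4->T, B5->S, ...; covers B1=T, B2=E, B3=T, B4=T, B4=F, B5=S, B5=E, B6=T, B7=T, B9=T, B10=S
input #6 (n=2, u=1, w=3): events B2->S, B1->F, B3->F, B5->E, B4->T, B5->E, B4->T, B5->E, B4->T, B5->S, B4->F, B6->F, B7->T, B10->S, ...; covers B1=F, B2=S, B3=F, B4=T, B4=F, B5=S, B5=E, B6=F, B7=T, B9=T, B10=S
input #7 (n=0, u=1, w=7): events B2->S, B1->F, B3->T, B5->E, B4->T, B5->E, B4->T, B5->E, B4->T, B5->E, B4->T, B5->E, B4->T, B5->S, ...; covers B1=F, B2=S, B3=T, B4=T, B4=F, B5=S, B5=E, B6=T, B7=F, B8=F, B9=T, B10=S
input #8 (n=1, u=1, w=3): events B2->S, B1->F, B3->T, B5->E, B4->T, B5->E, B4->T, B5->E, B4->T, B5->E, B4->T, B5->S, B4->F, B6->T, ...; covers B1=F, B2=S, B3=T, B4=T, B4=F, B5=S, B5=E, B6=T, B7=T, B9=T, B10=S
input #9 (n=0, u=2, w=1): events B2->S, B1->F, B3->T, B5->E, B4->F, B6->T, B7->T, B10->S, B9->T; covers B1=F, B2=S, B3=T, B4=F, B5=E, B6=T, B7=T, B9=T, B10=S
input #10 (n=2, u=1, w=4): events B2->S, B1->F, B3->F, B5->E, B4->T, B5->E, B4->T, B5->E, B4->T, B5->S, B4->F, B6->F, B7->T, B10->E, ...; covers B1=F, B2=S, B3=F, B4=T, B4=F, B5=S, B5=E, B6=F, B7=T, B9=F, B10=E, B11=F
the full pool covers 21 outcomes: B1=T, B1=F, B2=S, B2=E, B3=T, B3=F, B4=T, B4=F, B5=S, B5=E, B6=T, B6=F, B7=T, B7=F, B8=T, B8=F, B9=T, B9=F, B10=S, B10=E, B11=F
size 1 is not enough: best union over all size-1 subsets is 12/21
size 2 is not enough: best union over all size-2 subsets is 18/21
the canonical winner is {3, 7, 10}: size 3, full 21-outcome coverage, earliest index list among size-3 covers

Answer: 3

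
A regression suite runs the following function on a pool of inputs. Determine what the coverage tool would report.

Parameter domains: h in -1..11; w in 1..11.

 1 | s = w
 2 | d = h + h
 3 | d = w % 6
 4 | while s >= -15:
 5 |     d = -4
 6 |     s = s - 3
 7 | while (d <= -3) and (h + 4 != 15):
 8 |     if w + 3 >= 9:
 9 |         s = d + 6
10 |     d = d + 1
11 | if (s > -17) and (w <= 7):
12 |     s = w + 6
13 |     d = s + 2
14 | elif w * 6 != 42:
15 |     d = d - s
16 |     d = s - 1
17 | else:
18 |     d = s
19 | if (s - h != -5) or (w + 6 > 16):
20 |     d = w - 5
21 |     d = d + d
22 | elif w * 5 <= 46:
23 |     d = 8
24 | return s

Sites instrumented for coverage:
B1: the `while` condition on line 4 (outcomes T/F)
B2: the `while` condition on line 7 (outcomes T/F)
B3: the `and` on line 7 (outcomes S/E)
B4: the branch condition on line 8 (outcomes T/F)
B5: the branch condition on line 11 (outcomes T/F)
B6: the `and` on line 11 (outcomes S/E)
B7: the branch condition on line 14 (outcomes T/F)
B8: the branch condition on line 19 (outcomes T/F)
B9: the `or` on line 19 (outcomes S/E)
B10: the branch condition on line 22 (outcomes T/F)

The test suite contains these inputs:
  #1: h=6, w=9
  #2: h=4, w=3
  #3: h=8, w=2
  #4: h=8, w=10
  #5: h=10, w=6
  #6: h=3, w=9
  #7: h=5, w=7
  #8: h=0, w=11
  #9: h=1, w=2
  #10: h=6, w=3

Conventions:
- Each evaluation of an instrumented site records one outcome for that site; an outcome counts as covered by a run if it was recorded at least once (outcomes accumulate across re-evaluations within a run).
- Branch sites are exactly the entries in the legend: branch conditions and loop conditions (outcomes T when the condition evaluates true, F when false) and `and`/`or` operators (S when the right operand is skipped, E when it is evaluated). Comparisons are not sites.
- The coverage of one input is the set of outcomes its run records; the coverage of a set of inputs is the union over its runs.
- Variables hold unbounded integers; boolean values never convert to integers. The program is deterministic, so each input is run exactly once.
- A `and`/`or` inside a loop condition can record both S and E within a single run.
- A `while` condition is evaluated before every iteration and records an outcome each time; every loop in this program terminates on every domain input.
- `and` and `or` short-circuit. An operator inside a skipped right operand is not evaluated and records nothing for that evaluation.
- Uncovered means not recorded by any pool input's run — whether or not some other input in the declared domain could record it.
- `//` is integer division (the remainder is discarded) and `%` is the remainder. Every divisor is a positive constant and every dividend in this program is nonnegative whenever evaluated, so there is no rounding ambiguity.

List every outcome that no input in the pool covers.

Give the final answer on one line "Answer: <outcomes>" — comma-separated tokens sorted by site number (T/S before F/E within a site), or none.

input #1 (h=6, w=9): events B1->T, B1->T, B1->T, B1->T, B1->T, B1->T, B1->T, B1->T, B1->T, B1->F, B3->E, B2->T, B4->T, B3->E, ...; covers B1=T, B1=F, B2=T, B2=F, B3=S, B3=E, B4=T, B5=F, B6=E, B7=T, B8=T, B9=S
input #2 (h=4, w=3): events B1->T, B1->T, B1->T, B1->T, B1->T, B1->T, B1->T, B1->F, B3->E, B2->T, B4->F, B3->E, B2->T, B4->F, ...; covers B1=T, B1=F, B2=T, B2=F, B3=S, B3=E, B4=F, B5=F, B6=S, B7=T, B8=T, B9=S
input #3 (h=8, w=2): events B1->T, B1->T, B1->T, B1->T, B1->T, B1->T, B1->F, B3->E, B2->T, B4->F, B3->E, B2->T, B4->F, B3->S, ...; covers B1=T, B1=F, B2=T, B2=F, B3=S, B3=E, B4=F, B5=T, B6=E, B8=T, B9=S
input #4 (h=8, w=10): events B1->T, B1->T, B1->T, B1->T, B1->T, B1->T, B1->T, B1->T, B1->T, B1->F, B3->E, B2->T, B4->T, B3->E, ...; covers B1=T, B1=F, B2=T, B2=F, B3=S, B3=E, B4=T, B5=F, B6=E, B7=T, B8=F, B9=E, B10=F
input #5 (h=10, w=6): events B1->T, B1->T, B1->T, B1->T, B1->T, B1->T, B1->T, B1->T, B1->F, B3->E, B2->T, B4->T, B3->E, B2->T, ...; covers B1=T, B1=F, B2=T, B2=F, B3=S, B3=E, B4=T, B5=T, B6=E, B8=T, B9=S
input #6 (h=3, w=9): events B1->T, B1->T, B1->T, B1->T, B1->T, B1->T, B1->T, B1->T, B1->T, B1->F, B3->E, B2->T, B4->T, B3->E, ...; covers B1=T, B1=F, B2=T, B2=F, B3=S, B3=E, B4=T, B5=F, B6=E, B7=T, B8=T, B9=S
input #7 (h=5, w=7): events B1->T, B1->T, B1->T, B1->T, B1->T, B1->T, B1->T, B1->T, B1->F, B3->E, B2->T, B4->T, B3->E, B2->T, ...; covers B1=T, B1=F, B2=T, B2=F, B3=S, B3=E, B4=T, B5=T, B6=E, B8=T, B9=S
input #8 (h=0, w=11): events B1->T, B1->T, B1->T, B1->T, B1->T, B1->T, B1->T, B1->T, B1->T, B1->F, B3->E, B2->T, B4->T, B3->E, ...; covers B1=T, B1=F, B2=T, B2=F, B3=S, B3=E, B4=T, B5=F, B6=E, B7=T, B8=T, B9=S
input #9 (h=1, w=2): events B1->T, B1->T, B1->T, B1->T, B1->T, B1->T, B1->F, B3->E, B2->T, B4->F, B3->E, B2->T, B4->F, B3->S, ...; covers B1=T, B1=F, B2=T, B2=F, B3=S, B3=E, B4=F, B5=T, B6=E, B8=T, B9=S
input #10 (h=6, w=3): events B1->T, B1->T, B1->T, B1->T, B1->T, B1->T, B1->T, B1->F, B3->E, B2->T, B4->F, B3->E, B2->T, B4->F, ...; covers B1=T, B1=F, B2=T, B2=F, B3=S, B3=E, B4=F, B5=F, B6=S, B7=T, B8=T, B9=S
union over the pool: B1=T, B1=F, B2=T, B2=F, B3=S, B3=E, B4=T, B4=F, B5=T, B5=F, B6=S, B6=E, B7=T, B8=T, B8=F, B9=S, B9=E, B10=F
uncovered (2 of 20): B7=F, B10=T

Answer: B7=F, B10=T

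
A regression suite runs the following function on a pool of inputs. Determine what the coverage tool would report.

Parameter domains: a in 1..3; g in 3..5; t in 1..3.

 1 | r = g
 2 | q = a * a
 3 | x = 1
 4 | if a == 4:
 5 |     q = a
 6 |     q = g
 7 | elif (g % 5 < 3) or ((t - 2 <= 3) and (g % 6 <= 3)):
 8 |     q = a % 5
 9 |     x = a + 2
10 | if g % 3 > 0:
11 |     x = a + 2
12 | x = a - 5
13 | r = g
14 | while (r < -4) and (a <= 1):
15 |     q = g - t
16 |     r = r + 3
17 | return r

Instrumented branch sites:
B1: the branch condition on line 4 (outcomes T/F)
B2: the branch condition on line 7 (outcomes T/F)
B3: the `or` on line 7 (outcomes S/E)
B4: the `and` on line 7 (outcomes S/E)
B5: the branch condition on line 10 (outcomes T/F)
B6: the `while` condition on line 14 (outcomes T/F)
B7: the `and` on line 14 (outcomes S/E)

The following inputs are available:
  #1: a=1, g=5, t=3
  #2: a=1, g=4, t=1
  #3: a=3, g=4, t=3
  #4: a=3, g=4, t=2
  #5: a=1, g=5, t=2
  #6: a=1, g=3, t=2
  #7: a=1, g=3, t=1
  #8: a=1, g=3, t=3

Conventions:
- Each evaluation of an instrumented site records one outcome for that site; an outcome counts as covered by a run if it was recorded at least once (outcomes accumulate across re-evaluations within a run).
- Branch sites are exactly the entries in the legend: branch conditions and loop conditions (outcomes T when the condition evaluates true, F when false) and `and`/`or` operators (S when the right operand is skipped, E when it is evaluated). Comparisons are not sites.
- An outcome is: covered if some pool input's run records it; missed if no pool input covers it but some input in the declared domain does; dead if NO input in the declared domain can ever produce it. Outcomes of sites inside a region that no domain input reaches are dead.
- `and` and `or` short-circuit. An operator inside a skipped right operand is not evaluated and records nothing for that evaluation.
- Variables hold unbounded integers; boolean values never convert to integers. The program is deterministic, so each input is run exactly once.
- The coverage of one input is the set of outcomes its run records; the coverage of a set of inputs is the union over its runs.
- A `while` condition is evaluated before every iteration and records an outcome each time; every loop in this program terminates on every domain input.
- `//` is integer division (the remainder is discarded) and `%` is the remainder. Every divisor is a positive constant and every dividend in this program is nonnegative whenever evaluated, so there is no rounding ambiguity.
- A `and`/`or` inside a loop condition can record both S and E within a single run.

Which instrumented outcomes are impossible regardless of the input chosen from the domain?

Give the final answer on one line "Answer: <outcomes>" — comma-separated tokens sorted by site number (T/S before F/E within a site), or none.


running all 27 domain inputs and tallying outcomes:
  B1=T: unreachable across the whole domain -> dead
  B4=S: unreachable across the whole domain -> dead
  B6=T: unreachable across the whole domain -> dead
  B7=E: unreachable across the whole domain -> dead
  reachable outcomes have witnesses, e.g. B1=F (e.g. a=1, g=3, t=1), B2=T (e.g. a=1, g=3, t=1), B2=F (e.g. a=1, g=4, t=1), B3=S (e.g. a=1, g=5, t=1)
Answer: B1=T, B4=S, B6=T, B7=E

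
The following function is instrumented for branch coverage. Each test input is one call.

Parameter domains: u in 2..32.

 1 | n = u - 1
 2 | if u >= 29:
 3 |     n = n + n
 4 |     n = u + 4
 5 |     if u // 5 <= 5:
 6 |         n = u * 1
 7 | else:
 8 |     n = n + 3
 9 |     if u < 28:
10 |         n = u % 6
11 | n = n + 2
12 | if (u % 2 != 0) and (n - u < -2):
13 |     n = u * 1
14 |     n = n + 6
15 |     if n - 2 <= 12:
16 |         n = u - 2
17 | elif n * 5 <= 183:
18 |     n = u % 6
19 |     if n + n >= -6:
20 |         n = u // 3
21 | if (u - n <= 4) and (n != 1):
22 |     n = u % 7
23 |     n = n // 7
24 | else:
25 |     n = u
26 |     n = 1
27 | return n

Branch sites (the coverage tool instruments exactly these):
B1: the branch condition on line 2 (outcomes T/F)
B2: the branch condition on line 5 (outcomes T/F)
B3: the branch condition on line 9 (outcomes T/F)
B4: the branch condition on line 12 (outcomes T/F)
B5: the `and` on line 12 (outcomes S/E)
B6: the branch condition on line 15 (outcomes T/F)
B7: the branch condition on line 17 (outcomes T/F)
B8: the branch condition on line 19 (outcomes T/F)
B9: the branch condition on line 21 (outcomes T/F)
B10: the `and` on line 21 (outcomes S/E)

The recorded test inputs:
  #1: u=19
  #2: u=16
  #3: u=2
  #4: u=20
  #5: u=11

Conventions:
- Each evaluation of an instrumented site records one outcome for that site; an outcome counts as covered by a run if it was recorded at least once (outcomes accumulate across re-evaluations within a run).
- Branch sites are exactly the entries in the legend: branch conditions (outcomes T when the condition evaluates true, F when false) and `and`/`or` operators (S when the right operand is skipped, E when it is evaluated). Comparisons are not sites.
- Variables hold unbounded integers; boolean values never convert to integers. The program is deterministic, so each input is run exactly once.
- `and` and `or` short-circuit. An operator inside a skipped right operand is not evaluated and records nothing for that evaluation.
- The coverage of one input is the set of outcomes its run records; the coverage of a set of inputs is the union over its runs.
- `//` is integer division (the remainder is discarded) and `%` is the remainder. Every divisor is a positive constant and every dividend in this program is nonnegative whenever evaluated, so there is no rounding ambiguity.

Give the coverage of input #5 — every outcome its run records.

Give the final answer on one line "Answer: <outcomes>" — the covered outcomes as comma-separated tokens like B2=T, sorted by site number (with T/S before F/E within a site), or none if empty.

Simulating input #5 (u=11) step by step:
  B1->F, B3->T, B5->E, B4->T, B6->F, B10->E, B9->T
collecting distinct outcomes: B1=F, B3=T, B4=T, B5=E, B6=F, B9=T, B10=E

Answer: B1=F, B3=T, B4=T, B5=E, B6=F, B9=T, B10=E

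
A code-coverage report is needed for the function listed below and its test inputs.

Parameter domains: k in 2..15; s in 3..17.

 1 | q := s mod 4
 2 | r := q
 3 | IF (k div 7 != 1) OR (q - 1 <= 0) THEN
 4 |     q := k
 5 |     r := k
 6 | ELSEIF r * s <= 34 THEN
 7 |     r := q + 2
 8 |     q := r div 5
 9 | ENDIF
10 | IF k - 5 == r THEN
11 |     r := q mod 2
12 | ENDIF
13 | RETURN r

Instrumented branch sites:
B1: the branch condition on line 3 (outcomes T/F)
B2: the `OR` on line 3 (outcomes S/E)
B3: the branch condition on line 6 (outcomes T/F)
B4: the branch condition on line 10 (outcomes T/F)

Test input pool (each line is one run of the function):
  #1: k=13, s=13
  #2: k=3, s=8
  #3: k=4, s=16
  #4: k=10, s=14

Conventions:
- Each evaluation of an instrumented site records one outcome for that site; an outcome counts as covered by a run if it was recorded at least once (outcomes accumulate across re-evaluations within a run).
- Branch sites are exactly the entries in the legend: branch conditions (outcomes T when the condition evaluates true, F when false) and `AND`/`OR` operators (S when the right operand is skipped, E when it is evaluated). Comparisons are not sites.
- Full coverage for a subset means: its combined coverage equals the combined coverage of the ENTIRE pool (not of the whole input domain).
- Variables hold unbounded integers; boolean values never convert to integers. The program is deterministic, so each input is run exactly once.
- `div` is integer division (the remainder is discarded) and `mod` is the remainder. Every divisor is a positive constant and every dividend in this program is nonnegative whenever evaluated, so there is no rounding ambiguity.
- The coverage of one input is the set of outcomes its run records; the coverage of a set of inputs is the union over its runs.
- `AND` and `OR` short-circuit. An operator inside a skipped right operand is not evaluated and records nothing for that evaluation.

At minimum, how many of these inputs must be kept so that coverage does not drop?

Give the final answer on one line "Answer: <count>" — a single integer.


run #1 (k=13, s=13) records B1=T, B2=E, B4=F
run #2 (k=3, s=8) records B1=T, B2=S, B4=F
run #3 (k=4, s=16) records B1=T, B2=S, B4=F
run #4 (k=10, s=14) records B1=F, B2=E, B3=T, B4=F
together the pool reaches 6 outcomes: B1=T, B1=F, B2=S, B2=E, B3=T, B4=F
every size-1 subset falls short of the 6 outcomes (best: 4/6)
at size 2, {2, 4} reaches all 6 outcomes; every lexicographically earlier size-2 subset fails
Answer: 2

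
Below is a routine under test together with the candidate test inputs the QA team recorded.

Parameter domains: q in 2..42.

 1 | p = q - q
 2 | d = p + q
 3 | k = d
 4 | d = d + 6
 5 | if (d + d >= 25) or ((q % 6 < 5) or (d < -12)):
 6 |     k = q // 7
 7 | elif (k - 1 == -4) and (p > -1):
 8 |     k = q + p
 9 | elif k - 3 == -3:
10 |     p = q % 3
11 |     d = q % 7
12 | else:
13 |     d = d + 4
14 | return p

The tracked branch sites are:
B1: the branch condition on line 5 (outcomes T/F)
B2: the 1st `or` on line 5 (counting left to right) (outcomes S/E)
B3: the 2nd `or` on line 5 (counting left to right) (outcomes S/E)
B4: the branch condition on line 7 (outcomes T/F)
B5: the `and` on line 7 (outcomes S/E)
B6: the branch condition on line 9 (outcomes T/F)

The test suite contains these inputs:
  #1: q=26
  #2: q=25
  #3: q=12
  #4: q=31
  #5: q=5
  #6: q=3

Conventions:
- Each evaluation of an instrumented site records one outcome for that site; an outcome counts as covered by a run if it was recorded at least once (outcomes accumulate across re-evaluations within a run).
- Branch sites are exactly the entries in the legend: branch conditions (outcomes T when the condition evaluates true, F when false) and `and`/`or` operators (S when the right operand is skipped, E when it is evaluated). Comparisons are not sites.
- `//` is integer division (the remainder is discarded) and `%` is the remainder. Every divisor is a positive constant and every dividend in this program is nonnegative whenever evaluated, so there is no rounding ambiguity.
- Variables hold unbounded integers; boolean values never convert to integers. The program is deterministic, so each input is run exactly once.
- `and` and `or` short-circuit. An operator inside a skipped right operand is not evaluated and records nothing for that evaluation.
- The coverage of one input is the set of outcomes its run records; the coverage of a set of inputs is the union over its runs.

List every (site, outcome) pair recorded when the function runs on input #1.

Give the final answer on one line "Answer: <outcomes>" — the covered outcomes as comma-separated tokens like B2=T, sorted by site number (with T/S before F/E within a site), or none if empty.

Simulating input #1 (q=26) step by step:
  B2->S, B1->T
as a set, this run covers: B1=T, B2=S

Answer: B1=T, B2=S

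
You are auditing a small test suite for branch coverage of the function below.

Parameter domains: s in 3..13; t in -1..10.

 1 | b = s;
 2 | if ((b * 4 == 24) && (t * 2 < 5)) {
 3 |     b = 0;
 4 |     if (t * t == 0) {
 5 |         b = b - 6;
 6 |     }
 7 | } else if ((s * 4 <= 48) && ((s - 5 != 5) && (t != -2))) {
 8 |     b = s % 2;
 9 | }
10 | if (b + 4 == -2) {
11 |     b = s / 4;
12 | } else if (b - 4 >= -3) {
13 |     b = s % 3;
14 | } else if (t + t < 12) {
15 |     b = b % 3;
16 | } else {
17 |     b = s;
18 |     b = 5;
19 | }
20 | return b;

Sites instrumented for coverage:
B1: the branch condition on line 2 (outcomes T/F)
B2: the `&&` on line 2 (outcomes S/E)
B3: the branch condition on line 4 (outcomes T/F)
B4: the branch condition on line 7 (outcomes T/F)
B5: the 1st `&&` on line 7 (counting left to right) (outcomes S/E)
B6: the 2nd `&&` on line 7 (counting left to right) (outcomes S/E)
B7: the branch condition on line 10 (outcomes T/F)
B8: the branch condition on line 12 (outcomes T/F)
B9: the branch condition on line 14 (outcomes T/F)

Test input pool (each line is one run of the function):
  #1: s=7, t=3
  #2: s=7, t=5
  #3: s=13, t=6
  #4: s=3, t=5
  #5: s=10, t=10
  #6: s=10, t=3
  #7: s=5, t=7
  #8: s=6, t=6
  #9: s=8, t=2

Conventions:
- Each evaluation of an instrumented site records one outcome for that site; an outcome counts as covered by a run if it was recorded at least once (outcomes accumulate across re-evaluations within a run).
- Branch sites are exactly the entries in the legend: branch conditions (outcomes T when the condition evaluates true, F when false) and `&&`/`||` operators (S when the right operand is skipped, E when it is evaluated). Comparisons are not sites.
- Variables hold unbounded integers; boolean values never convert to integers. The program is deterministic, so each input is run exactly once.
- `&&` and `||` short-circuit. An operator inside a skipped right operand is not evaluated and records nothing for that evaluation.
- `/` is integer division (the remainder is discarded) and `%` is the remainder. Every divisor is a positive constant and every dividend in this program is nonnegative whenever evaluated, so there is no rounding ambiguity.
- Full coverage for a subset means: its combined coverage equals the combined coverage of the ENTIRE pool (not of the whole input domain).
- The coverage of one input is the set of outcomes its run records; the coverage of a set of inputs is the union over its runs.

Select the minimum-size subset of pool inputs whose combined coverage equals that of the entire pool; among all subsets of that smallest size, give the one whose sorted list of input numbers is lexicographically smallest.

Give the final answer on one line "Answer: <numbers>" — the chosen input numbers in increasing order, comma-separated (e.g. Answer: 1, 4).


input #1, s=7, t=3: events B2->S, B1->F, B5->E, B6->E, B4->T, B7->F, B8->T; outcomes B1=F, B2=S, B4=T, B5=E, B6=E, B7=F, B8=T
input #2, s=7, t=5: events B2->S, B1->F, B5->E, B6->E, B4->T, B7->F, B8->T; outcomes B1=F, B2=S, B4=T, B5=E, B6=E, B7=F, B8=T
input #3, s=13, t=6: events B2->S, B1->F, B5->S, B4->F, B7->F, B8->T; outcomes B1=F, B2=S, B4=F, B5=S, B7=F, B8=T
input #4, s=3, t=5: events B2->S, B1->F, B5->E, B6->E, B4->T, B7->F, B8->T; outcomes B1=F, B2=S, B4=T, B5=E, B6=E, B7=F, B8=T
input #5, s=10, t=10: events B2->S, B1->F, B5->E, B6->S, B4->F, B7->F, B8->T; outcomes B1=F, B2=S, B4=F, B5=E, B6=S, B7=F, B8=T
input #6, s=10, t=3: events B2->S, B1->F, B5->E, B6->S, B4->F, B7->F, B8->T; outcomes B1=F, B2=S, B4=F, B5=E, B6=S, B7=F, B8=T
input #7, s=5, t=7: events B2->S, B1->F, B5->E, B6->E, B4->T, B7->F, B8->T; outcomes B1=F, B2=S, B4=T, B5=E, B6=E, B7=F, B8=T
input #8, s=6, t=6: events B2->E, B1->F, B5->E, B6->E, B4->T, B7->F, B8->F, B9->F; outcomes B1=F, B2=E, B4=T, B5=E, B6=E, B7=F, B8=F, B9=F
input #9, s=8, t=2: events B2->S, B1->F, B5->E, B6->E, B4->T, B7->F, B8->F, B9->T; outcomes B1=F, B2=S, B4=T, B5=E, B6=E, B7=F, B8=F, B9=T
the full pool covers 14 outcomes: B1=F, B2=S, B2=E, B4=T, B4=F, B5=S, B5=E, B6=S, B6=E, B7=F, B8=T, B8=F, B9=T, B9=F
no size-1 subset reaches all 14 outcomes (best union: 8/14)
no size-2 subset reaches all 14 outcomes (best union: 12/14)
no size-3 subset reaches all 14 outcomes (best union: 13/14)
at size 4, {3, 5, 8, 9} reaches all 14 outcomes; every lexicographically earlier size-4 subset fails
Answer: 3, 5, 8, 9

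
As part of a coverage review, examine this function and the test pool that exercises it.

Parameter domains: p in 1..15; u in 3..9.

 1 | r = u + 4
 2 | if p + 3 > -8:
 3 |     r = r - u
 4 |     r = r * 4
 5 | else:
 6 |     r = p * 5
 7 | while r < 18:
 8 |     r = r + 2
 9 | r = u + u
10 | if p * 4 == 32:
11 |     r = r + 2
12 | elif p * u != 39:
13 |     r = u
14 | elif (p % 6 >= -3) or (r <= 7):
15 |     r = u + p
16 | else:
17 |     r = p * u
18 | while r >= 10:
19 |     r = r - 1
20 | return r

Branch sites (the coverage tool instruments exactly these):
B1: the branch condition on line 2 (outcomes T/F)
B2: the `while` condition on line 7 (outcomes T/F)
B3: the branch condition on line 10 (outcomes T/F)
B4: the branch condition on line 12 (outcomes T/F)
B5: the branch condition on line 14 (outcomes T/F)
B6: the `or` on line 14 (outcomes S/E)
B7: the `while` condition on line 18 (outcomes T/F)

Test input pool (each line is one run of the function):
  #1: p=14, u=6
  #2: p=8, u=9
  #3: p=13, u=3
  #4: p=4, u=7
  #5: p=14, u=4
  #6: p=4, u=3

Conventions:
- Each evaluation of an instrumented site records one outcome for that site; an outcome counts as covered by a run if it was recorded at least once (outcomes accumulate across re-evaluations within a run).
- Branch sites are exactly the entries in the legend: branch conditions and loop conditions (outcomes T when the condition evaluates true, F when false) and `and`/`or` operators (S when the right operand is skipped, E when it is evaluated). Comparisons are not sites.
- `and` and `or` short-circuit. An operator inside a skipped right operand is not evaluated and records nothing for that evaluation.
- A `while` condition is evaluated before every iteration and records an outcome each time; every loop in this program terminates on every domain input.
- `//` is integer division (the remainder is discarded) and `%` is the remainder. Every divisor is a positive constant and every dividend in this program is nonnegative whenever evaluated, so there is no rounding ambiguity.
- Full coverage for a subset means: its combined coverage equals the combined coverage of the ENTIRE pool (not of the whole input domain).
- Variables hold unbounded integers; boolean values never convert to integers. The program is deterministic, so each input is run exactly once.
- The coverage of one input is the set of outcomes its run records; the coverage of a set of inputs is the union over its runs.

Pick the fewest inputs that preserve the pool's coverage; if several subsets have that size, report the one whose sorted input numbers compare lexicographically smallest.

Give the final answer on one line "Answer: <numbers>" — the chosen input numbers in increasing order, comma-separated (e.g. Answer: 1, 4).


run #1 (p=14, u=6) records B1=T, B2=T, B2=F, B3=F, B4=T, B7=F
run #2 (p=8, u=9) records B1=T, B2=T, B2=F, B3=T, B7=T, B7=F
run #3 (p=13, u=3) records B1=T, B2=T, B2=F, B3=F, B4=F, B5=T, B6=S, B7=T, B7=F
run #4 (p=4, u=7) records B1=T, B2=T, B2=F, B3=F, B4=T, B7=F
run #5 (p=14, u=4) records B1=T, B2=T, B2=F, B3=F, B4=T, B7=F
run #6 (p=4, u=3) records B1=T, B2=T, B2=F, B3=F, B4=T, B7=F
union over all inputs: B1=T, B2=T, B2=F, B3=T, B3=F, B4=T, B4=F, B5=T, B6=S, B7=T, B7=F (11 outcomes)
checked all size-1 subsets: none covers 11 outcomes (max 9/11)
checked all size-2 subsets: none covers 11 outcomes (max 10/11)
at size 3, {1, 2, 3} reaches all 11 outcomes; every lexicographically earlier size-3 subset fails
Answer: 1, 2, 3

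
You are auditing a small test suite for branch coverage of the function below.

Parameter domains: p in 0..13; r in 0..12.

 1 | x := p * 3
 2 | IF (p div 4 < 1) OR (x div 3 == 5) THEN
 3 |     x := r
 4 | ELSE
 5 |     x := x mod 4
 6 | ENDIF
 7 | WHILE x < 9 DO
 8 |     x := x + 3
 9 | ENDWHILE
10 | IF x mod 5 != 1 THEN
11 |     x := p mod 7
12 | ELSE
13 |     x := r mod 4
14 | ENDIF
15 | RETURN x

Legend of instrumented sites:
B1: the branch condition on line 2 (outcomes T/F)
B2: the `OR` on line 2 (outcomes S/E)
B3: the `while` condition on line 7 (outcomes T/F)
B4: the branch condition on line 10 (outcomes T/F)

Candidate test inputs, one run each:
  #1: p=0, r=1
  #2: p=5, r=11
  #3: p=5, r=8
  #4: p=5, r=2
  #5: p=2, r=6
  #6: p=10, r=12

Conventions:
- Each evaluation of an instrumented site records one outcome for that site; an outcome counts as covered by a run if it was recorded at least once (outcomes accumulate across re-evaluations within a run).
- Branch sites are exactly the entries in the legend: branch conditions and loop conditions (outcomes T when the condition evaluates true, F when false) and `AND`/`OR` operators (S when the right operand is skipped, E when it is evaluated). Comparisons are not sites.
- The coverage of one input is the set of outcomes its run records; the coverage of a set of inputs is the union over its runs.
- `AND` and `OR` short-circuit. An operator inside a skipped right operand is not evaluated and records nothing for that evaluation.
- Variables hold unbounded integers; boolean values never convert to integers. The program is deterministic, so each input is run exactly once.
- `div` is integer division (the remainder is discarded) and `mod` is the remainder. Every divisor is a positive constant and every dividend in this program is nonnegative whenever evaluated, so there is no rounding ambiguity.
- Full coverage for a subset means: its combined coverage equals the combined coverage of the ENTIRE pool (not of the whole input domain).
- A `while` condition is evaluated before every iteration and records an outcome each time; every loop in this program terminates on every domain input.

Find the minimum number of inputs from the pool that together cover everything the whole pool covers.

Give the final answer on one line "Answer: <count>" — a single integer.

input #1, p=0, r=1: outcomes B1=T, B2=S, B3=T, B3=F, B4=T
input #2, p=5, r=11: outcomes B1=T, B2=E, B3=F, B4=F
input #3, p=5, r=8: outcomes B1=T, B2=E, B3=T, B3=F, B4=F
input #4, p=5, r=2: outcomes B1=T, B2=E, B3=T, B3=F, B4=F
input #5, p=2, r=6: outcomes B1=T, B2=S, B3=T, B3=F, B4=T
input #6, p=10, r=12: outcomes B1=F, B2=E, B3=T, B3=F, B4=F
union over all inputs: B1=T, B1=F, B2=S, B2=E, B3=T, B3=F, B4=T, B4=F (8 outcomes)
size 1 is not enough: best union over all size-1 subsets is 5/8
size 2: inputs {1, 6} cover all 8 outcomes, and no lexicographically smaller subset of this size does

Answer: 2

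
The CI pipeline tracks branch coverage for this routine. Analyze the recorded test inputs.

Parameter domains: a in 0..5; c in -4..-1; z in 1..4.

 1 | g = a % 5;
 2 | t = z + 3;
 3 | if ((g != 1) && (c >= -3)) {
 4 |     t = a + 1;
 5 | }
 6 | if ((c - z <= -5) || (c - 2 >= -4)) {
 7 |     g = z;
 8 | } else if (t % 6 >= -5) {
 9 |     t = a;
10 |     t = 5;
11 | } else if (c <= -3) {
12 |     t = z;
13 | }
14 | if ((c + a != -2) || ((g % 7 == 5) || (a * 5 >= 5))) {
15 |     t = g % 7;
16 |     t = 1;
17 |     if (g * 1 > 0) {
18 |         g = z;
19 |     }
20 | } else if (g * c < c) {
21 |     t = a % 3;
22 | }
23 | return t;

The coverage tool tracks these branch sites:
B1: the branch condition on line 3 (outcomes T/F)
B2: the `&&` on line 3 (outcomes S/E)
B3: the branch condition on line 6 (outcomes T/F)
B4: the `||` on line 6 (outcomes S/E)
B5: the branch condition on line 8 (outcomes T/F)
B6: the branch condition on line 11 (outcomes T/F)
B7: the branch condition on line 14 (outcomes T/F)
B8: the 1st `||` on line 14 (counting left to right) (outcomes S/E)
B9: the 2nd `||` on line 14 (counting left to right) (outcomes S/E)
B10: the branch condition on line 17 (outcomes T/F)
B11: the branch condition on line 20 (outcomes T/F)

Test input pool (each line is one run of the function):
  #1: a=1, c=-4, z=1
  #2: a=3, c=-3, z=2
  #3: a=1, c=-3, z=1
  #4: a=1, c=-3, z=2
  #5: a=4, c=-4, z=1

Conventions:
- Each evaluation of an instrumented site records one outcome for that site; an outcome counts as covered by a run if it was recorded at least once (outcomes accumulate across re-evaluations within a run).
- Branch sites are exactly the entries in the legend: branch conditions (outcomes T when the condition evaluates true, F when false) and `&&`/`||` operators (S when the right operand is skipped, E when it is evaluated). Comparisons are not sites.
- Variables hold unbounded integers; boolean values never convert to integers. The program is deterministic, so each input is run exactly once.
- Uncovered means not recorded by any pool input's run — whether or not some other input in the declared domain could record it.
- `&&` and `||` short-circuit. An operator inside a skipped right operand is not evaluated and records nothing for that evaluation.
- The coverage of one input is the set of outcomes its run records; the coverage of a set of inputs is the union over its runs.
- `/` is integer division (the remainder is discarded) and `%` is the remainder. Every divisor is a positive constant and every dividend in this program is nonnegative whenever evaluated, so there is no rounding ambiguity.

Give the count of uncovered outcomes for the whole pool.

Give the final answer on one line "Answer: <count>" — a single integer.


test 1 (a=1, c=-4, z=1) hits B1=F, B2=S, B3=T, B4=S, B7=T, B8=S, B10=T
test 2 (a=3, c=-3, z=2) hits B1=T, B2=E, B3=T, B4=S, B7=T, B8=S, B10=T
test 3 (a=1, c=-3, z=1) hits B1=F, B2=S, B3=F, B4=E, B5=T, B7=T, B8=E, B9=E, B10=T
test 4 (a=1, c=-3, z=2) hits B1=F, B2=S, B3=T, B4=S, B7=T, B8=E, B9=E, B10=T
test 5 (a=4, c=-4, z=1) hits B1=F, B2=E, B3=T, B4=S, B7=T, B8=S, B10=T
union over the pool: B1=T, B1=F, B2=S, B2=E, B3=T, B3=F, B4=S, B4=E, B5=T, B7=T, B8=S, B8=E, B9=E, B10=T
uncovered (8 of 22): B5=F, B6=T, B6=F, B7=F, B9=S, B10=F, B11=T, B11=F
Answer: 8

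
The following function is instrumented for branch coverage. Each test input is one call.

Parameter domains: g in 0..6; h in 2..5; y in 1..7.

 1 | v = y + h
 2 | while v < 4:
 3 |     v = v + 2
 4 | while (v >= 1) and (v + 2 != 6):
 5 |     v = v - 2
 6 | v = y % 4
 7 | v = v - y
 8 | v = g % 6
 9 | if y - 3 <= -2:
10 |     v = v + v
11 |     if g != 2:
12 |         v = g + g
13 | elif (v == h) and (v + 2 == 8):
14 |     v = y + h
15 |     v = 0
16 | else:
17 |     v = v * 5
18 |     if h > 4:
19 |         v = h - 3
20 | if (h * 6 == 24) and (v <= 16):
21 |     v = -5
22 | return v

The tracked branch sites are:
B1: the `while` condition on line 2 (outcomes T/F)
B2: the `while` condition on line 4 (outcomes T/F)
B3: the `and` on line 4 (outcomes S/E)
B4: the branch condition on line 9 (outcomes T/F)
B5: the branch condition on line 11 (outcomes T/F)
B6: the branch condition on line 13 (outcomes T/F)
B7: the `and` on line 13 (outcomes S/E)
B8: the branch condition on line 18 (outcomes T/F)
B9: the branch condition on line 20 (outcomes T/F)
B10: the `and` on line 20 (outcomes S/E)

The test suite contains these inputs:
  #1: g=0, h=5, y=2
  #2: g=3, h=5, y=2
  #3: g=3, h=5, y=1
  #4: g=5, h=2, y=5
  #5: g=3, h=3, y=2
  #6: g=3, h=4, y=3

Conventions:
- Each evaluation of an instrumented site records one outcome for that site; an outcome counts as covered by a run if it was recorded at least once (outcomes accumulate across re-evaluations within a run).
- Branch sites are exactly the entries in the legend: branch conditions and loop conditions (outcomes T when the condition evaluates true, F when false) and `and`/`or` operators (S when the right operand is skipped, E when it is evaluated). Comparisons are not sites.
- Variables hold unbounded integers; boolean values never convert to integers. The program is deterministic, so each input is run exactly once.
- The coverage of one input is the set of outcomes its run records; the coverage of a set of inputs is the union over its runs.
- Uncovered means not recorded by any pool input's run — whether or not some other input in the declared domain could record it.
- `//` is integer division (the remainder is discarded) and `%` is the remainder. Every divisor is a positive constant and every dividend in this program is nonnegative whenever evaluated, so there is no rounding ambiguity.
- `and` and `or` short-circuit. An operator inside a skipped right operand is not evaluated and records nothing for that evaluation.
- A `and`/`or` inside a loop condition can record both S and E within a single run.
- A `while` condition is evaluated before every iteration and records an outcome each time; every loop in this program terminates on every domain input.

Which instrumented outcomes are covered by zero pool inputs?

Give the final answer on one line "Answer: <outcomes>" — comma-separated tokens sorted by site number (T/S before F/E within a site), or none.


#1 (g=0, h=5, y=2) -> covered: B1=F, B2=T, B2=F, B3=S, B3=E, B4=F, B6=F, B7=S, B8=T, B9=F, B10=S
#2 (g=3, h=5, y=2) -> covered: B1=F, B2=T, B2=F, B3=S, B3=E, B4=F, B6=F, B7=S, B8=T, B9=F, B10=S
#3 (g=3, h=5, y=1) -> covered: B1=F, B2=T, B2=F, B3=E, B4=T, B5=T, B9=F, B10=S
#4 (g=5, h=2, y=5) -> covered: B1=F, B2=T, B2=F, B3=S, B3=E, B4=F, B6=F, B7=S, B8=F, B9=F, B10=S
#5 (g=3, h=3, y=2) -> covered: B1=F, B2=T, B2=F, B3=S, B3=E, B4=F, B6=F, B7=E, B8=F, B9=F, B10=S
#6 (g=3, h=4, y=3) -> covered: B1=F, B2=T, B2=F, B3=S, B3=E, B4=F, B6=F, B7=S, B8=F, B9=T, B10=E
union over the pool: B1=F, B2=T, B2=F, B3=S, B3=E, B4=T, B4=F, B5=T, B6=F, B7=S, B7=E, B8=T, B8=F, B9=T, B9=F, B10=S, B10=E
uncovered (3 of 20): B1=T, B5=F, B6=T
Answer: B1=T, B5=F, B6=T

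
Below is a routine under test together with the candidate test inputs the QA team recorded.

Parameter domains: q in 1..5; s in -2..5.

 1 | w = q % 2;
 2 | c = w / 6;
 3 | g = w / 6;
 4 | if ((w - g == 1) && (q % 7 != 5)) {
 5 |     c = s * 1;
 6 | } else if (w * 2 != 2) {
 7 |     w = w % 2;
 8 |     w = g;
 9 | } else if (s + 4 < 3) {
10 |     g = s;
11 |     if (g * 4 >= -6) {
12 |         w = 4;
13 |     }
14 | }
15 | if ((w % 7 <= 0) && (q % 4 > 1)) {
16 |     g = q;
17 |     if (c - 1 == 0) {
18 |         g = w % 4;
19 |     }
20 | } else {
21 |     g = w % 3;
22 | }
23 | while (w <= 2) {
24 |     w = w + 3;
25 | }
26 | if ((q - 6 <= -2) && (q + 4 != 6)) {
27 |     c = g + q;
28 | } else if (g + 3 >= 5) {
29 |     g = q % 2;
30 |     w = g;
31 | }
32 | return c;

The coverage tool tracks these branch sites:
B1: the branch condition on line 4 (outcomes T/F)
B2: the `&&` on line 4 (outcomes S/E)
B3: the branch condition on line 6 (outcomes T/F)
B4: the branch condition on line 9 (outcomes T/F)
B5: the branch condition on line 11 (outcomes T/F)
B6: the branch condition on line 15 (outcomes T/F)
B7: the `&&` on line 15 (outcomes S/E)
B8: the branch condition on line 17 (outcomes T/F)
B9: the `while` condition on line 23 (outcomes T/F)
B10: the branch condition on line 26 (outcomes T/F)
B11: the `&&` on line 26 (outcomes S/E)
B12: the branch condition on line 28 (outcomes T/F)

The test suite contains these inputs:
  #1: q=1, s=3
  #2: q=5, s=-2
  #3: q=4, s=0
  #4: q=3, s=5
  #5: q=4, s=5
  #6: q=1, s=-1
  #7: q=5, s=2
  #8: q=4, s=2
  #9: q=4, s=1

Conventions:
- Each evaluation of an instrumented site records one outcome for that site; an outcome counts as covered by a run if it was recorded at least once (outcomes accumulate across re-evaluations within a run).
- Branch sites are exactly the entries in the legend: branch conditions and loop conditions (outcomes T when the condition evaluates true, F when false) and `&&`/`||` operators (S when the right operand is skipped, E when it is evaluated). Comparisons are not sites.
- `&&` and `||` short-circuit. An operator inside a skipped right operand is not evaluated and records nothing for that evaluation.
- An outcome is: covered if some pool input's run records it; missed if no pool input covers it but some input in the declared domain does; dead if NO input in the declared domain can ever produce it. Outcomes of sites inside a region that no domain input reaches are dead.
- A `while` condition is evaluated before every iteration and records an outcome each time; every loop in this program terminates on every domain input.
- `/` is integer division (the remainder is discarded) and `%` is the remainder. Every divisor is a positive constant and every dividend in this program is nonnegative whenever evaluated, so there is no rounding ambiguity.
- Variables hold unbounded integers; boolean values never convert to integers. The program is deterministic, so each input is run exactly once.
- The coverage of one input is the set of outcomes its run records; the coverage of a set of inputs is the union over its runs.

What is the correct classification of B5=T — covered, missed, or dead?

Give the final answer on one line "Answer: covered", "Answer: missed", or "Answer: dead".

no pool input records B5=T
checking all 40 inputs in the declared domain: B5=T is never recorded -> dead

Answer: dead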